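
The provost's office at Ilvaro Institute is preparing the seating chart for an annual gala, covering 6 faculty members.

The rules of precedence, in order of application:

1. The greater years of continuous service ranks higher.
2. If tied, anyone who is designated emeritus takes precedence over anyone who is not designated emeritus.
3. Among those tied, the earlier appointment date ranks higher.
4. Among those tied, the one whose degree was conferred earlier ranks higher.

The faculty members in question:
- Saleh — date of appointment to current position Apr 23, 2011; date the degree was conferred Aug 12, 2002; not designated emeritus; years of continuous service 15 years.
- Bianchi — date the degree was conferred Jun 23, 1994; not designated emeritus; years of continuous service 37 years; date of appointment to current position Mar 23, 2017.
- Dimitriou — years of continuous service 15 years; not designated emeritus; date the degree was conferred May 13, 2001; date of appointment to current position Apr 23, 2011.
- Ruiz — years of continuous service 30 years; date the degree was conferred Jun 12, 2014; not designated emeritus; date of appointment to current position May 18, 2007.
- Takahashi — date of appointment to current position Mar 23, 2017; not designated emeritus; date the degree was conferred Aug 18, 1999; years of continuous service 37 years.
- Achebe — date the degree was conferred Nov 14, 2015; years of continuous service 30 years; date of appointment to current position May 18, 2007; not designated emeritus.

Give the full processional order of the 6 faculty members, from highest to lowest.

By years of continuous service (higher first): Bianchi and Takahashi (both 37 years); then Ruiz and Achebe (both 30 years); then Dimitriou and Saleh (both 15 years).
Bianchi and Takahashi are each not designated emeritus, so the next rule applies.
Bianchi and Takahashi both have date of appointment to current position Mar 23, 2017, so the next rule applies.
Among Bianchi and Takahashi, by date the degree was conferred (earlier first): Bianchi (Jun 23, 1994) before Takahashi (Aug 18, 1999).
Ruiz and Achebe are each not designated emeritus, so the next rule applies.
Ruiz and Achebe both have date of appointment to current position May 18, 2007, so the next rule applies.
Among Ruiz and Achebe, by date the degree was conferred (earlier first): Ruiz (Jun 12, 2014) before Achebe (Nov 14, 2015).
Dimitriou and Saleh are each not designated emeritus, so the next rule applies.
Dimitriou and Saleh both have date of appointment to current position Apr 23, 2011, so the next rule applies.
Among Dimitriou and Saleh, by date the degree was conferred (earlier first): Dimitriou (May 13, 2001) before Saleh (Aug 12, 2002).
Full order: Bianchi, Takahashi, Ruiz, Achebe, Dimitriou, Saleh.

Bianchi, Takahashi, Ruiz, Achebe, Dimitriou, Saleh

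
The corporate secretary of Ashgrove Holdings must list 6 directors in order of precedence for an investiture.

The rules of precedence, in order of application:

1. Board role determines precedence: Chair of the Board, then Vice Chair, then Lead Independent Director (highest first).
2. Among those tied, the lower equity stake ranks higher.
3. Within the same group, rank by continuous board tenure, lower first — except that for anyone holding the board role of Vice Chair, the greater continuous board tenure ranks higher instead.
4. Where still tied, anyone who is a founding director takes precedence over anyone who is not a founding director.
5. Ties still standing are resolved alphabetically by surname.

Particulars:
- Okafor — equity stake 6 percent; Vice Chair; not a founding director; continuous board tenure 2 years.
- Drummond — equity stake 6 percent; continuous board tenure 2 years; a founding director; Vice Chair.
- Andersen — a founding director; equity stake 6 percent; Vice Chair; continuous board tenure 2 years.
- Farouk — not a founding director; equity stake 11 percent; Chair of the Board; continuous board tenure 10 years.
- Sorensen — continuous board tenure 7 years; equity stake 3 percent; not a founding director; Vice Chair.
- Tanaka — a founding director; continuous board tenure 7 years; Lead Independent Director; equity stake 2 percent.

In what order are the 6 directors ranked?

Farouk, Sorensen, Andersen, Drummond, Okafor, Tanaka

By board role: Farouk (Chair of the Board); then Sorensen, Andersen, Drummond and Okafor (Vice Chair); then Tanaka (Lead Independent Director).
Among Sorensen, Andersen, Drummond and Okafor, by equity stake (lower first): Sorensen (3 percent) before Andersen, Drummond and Okafor (6 percent).
Andersen, Drummond and Okafor all have continuous board tenure 2 years, so the next rule applies.
Among Andersen, Drummond and Okafor, a founding director before not a founding director: Andersen and Drummond (a founding director) before Okafor (not a founding director).
Among Andersen and Drummond, alphabetically by surname: Andersen before Drummond.
Full order: Farouk, Sorensen, Andersen, Drummond, Okafor, Tanaka.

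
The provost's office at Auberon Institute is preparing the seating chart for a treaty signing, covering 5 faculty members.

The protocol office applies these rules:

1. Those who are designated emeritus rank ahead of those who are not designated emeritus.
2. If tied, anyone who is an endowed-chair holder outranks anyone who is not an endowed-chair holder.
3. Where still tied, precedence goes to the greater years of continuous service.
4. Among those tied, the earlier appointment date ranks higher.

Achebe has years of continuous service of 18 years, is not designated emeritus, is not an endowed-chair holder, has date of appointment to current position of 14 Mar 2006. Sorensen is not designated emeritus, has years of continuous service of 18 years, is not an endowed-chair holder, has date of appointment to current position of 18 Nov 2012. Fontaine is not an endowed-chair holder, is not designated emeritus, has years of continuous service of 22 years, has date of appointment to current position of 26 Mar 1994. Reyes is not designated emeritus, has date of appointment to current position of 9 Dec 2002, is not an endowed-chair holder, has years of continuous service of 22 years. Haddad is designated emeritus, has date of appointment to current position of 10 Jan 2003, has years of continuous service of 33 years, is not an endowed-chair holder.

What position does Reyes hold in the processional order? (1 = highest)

By the first rule: Haddad (designated emeritus); then Fontaine, Reyes, Achebe and Sorensen (each not designated emeritus).
Fontaine, Reyes, Achebe and Sorensen are each not an endowed-chair holder, so the next rule applies.
Among Fontaine, Reyes, Achebe and Sorensen, by years of continuous service (higher first): Fontaine and Reyes (22 years) before Achebe and Sorensen (18 years).
Among Fontaine and Reyes, by date of appointment to current position (earlier first): Fontaine (26 Mar 1994) before Reyes (9 Dec 2002).
Among Achebe and Sorensen, by date of appointment to current position (earlier first): Achebe (14 Mar 2006) before Sorensen (18 Nov 2012).
Order: Haddad, Fontaine, Reyes, Achebe, Sorensen. So position 3.

3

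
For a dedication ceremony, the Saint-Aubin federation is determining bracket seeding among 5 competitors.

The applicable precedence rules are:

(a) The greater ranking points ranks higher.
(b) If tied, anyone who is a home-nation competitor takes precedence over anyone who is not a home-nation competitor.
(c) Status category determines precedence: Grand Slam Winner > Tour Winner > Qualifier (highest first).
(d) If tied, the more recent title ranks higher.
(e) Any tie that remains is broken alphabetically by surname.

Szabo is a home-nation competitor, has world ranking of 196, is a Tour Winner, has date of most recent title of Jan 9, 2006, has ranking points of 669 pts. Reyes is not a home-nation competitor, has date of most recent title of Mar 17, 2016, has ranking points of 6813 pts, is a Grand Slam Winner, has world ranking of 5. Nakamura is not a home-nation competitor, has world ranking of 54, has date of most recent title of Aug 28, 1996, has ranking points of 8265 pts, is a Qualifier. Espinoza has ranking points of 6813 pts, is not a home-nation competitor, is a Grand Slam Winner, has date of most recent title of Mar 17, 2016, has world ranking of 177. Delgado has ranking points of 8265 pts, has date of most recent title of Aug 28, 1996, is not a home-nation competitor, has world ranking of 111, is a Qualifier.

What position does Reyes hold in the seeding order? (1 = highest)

By ranking points (higher first): Delgado and Nakamura (both 8265 pts); then Espinoza and Reyes (both 6813 pts); then Szabo (669 pts).
Delgado and Nakamura are each not a home-nation competitor, so the next rule applies.
Delgado and Nakamura are each Qualifier, so the next rule applies.
Delgado and Nakamura both have date of most recent title Aug 28, 1996, so the next rule applies.
Among Delgado and Nakamura, alphabetically by surname: Delgado before Nakamura.
Espinoza and Reyes are each not a home-nation competitor, so the next rule applies.
Espinoza and Reyes are each Grand Slam Winner, so the next rule applies.
Espinoza and Reyes both have date of most recent title Mar 17, 2016, so the next rule applies.
Among Espinoza and Reyes, alphabetically by surname: Espinoza before Reyes.
Order: Delgado, Nakamura, Espinoza, Reyes, Szabo. So position 4.

4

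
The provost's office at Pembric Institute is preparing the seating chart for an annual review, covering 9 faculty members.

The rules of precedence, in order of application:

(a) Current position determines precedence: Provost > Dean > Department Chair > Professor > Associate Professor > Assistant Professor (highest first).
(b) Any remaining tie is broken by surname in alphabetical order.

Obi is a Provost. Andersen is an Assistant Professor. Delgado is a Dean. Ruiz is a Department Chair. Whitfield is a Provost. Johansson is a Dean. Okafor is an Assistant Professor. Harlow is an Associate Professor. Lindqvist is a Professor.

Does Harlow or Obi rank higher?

Obi

By current position: Obi and Whitfield (Provost); then Delgado and Johansson (Dean); then Ruiz (Department Chair); then Lindqvist (Professor); then Harlow (Associate Professor); then Andersen and Okafor (Assistant Professor).
Among Obi and Whitfield, alphabetically by surname: Obi before Whitfield.
Among Delgado and Johansson, alphabetically by surname: Delgado before Johansson.
Among Andersen and Okafor, alphabetically by surname: Andersen before Okafor.
So Obi takes precedence.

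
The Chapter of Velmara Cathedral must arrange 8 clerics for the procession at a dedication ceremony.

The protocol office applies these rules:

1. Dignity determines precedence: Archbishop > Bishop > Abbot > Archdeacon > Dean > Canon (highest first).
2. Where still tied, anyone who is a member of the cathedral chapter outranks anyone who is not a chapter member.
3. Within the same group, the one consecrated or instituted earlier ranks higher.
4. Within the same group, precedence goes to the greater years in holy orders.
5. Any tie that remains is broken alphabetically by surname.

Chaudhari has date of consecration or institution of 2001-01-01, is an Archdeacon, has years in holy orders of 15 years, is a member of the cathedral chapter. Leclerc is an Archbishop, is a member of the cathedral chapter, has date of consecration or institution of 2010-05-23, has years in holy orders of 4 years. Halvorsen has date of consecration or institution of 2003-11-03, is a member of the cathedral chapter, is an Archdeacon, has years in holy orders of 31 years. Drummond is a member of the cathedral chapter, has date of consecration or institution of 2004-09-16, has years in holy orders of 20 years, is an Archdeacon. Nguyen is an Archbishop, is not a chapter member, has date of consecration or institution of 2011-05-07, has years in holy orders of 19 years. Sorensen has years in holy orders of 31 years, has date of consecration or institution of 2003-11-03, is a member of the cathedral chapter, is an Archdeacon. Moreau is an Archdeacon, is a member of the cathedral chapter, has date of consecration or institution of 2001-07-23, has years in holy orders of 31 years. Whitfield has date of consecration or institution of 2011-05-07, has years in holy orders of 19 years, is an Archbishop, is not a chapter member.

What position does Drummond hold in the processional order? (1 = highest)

By dignity: Leclerc, Nguyen and Whitfield (Archbishop); then Chaudhari, Moreau, Halvorsen, Sorensen and Drummond (Archdeacon).
Among Leclerc, Nguyen and Whitfield, a member of the cathedral chapter before not a chapter member: Leclerc (a member of the cathedral chapter) before Nguyen and Whitfield (not a chapter member).
Nguyen and Whitfield both have date of consecration or institution 2011-05-07, so the next rule applies.
Nguyen and Whitfield both have years in holy orders 19 years, so the next rule applies.
Among Nguyen and Whitfield, alphabetically by surname: Nguyen before Whitfield.
Chaudhari, Moreau, Halvorsen, Sorensen and Drummond are each a member of the cathedral chapter, so the next rule applies.
Among Chaudhari, Moreau, Halvorsen, Sorensen and Drummond, by date of consecration or institution (earlier first): Chaudhari (2001-01-01) before Moreau (2001-07-23) before Halvorsen and Sorensen (2003-11-03) before Drummond (2004-09-16).
Halvorsen and Sorensen both have years in holy orders 31 years, so the next rule applies.
Among Halvorsen and Sorensen, alphabetically by surname: Halvorsen before Sorensen.
Order: Leclerc, Nguyen, Whitfield, Chaudhari, Moreau, Halvorsen, Sorensen, Drummond. So position 8.

8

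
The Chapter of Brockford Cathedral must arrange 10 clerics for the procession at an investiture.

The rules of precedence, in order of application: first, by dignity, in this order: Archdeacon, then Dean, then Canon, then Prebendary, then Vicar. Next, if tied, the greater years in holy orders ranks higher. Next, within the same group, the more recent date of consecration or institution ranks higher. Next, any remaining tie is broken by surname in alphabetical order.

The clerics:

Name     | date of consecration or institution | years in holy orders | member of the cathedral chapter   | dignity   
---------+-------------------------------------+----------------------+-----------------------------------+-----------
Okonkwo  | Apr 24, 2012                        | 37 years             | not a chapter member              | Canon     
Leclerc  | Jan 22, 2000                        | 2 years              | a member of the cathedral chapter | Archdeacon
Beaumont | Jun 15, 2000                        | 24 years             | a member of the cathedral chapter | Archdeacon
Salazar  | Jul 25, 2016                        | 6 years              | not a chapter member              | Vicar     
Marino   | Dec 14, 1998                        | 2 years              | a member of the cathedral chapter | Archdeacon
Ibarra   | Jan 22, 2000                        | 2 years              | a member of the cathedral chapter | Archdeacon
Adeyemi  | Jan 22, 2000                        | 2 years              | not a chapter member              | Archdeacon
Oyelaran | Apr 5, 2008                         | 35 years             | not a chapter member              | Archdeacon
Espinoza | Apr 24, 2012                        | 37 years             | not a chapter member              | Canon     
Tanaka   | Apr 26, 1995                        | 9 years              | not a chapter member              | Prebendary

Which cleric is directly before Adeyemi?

By dignity: Oyelaran, Beaumont, Adeyemi, Ibarra, Leclerc and Marino (Archdeacon); then Espinoza and Okonkwo (Canon); then Tanaka (Prebendary); then Salazar (Vicar).
Among Oyelaran, Beaumont, Adeyemi, Ibarra, Leclerc and Marino, by years in holy orders (higher first): Oyelaran (35 years) before Beaumont (24 years) before Adeyemi, Ibarra, Leclerc and Marino (2 years).
Among Adeyemi, Ibarra, Leclerc and Marino, by date of consecration or institution (later first): Adeyemi, Ibarra and Leclerc (Jan 22, 2000) before Marino (Dec 14, 1998).
Among Adeyemi, Ibarra and Leclerc, alphabetically by surname: Adeyemi before Ibarra before Leclerc.
Espinoza and Okonkwo both have years in holy orders 37 years, so the next rule applies.
Espinoza and Okonkwo both have date of consecration or institution Apr 24, 2012, so the next rule applies.
Among Espinoza and Okonkwo, alphabetically by surname: Espinoza before Okonkwo.
Order: Oyelaran, Beaumont, Adeyemi, Ibarra, Leclerc, Marino, Espinoza, Okonkwo, Tanaka, Salazar.

Beaumont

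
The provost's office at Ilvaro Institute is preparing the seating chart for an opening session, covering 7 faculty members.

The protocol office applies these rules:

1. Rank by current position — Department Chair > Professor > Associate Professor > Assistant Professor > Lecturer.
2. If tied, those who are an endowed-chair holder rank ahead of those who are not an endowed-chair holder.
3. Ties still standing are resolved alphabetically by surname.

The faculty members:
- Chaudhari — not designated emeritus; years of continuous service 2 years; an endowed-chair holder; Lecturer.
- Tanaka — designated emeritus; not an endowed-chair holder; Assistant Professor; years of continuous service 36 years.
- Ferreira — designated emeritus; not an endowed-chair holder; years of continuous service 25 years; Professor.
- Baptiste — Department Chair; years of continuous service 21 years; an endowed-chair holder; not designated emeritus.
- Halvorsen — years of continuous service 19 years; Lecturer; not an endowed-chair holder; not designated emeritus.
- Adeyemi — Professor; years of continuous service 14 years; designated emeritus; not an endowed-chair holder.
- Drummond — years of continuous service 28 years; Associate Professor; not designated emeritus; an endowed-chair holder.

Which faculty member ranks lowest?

By current position: Baptiste (Department Chair); then Adeyemi and Ferreira (Professor); then Drummond (Associate Professor); then Tanaka (Assistant Professor); then Chaudhari and Halvorsen (Lecturer).
Adeyemi and Ferreira are each not an endowed-chair holder, so the next rule applies.
Among Adeyemi and Ferreira, alphabetically by surname: Adeyemi before Ferreira.
Among Chaudhari and Halvorsen, an endowed-chair holder before not an endowed-chair holder: Chaudhari (an endowed-chair holder) before Halvorsen (not an endowed-chair holder).
Order: Baptiste, Adeyemi, Ferreira, Drummond, Tanaka, Chaudhari, Halvorsen.

Halvorsen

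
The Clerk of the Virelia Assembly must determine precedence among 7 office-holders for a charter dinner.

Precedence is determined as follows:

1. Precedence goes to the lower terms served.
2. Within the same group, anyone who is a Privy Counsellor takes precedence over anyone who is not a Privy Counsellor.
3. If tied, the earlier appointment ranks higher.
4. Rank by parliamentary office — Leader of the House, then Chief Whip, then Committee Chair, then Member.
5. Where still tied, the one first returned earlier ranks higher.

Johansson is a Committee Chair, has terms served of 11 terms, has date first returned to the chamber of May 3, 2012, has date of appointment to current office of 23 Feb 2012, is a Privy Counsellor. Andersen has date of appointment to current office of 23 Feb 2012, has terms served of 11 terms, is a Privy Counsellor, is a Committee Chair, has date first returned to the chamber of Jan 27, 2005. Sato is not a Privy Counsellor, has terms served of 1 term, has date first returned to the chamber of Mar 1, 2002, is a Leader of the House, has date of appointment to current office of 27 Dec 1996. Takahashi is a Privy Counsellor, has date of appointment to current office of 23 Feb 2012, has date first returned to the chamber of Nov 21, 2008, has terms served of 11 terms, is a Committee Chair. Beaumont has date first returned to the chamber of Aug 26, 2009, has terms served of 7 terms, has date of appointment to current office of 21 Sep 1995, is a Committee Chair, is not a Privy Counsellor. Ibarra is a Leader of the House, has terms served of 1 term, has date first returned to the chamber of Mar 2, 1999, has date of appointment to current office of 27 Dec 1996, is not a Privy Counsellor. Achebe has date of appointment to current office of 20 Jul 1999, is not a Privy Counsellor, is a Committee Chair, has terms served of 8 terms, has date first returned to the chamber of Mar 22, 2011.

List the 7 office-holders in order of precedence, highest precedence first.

By terms served (lower first): Ibarra and Sato (both 1 term); then Beaumont (7 terms); then Achebe (8 terms); then Andersen, Takahashi and Johansson (each 11 terms).
Ibarra and Sato are each not a Privy Counsellor, so the next rule applies.
Ibarra and Sato both have date of appointment to current office 27 Dec 1996, so the next rule applies.
Ibarra and Sato are each Leader of the House, so the next rule applies.
Among Ibarra and Sato, by date first returned to the chamber (earlier first): Ibarra (Mar 2, 1999) before Sato (Mar 1, 2002).
Andersen, Takahashi and Johansson are each a Privy Counsellor, so the next rule applies.
Andersen, Takahashi and Johansson all have date of appointment to current office 23 Feb 2012, so the next rule applies.
Andersen, Takahashi and Johansson are each Committee Chair, so the next rule applies.
Among Andersen, Takahashi and Johansson, by date first returned to the chamber (earlier first): Andersen (Jan 27, 2005) before Takahashi (Nov 21, 2008) before Johansson (May 3, 2012).
Full order: Ibarra, Sato, Beaumont, Achebe, Andersen, Takahashi, Johansson.

Ibarra, Sato, Beaumont, Achebe, Andersen, Takahashi, Johansson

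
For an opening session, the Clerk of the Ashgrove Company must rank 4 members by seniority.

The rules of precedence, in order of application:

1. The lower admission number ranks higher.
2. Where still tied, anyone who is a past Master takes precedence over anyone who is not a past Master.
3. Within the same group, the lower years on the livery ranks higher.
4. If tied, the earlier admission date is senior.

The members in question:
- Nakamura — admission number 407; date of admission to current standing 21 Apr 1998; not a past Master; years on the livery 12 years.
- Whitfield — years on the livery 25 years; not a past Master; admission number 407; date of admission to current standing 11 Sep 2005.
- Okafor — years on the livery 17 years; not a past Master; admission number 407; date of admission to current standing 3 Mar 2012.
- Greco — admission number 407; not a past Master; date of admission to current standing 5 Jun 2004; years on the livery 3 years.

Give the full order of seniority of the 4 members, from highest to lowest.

By admission number (lower first): Greco, Nakamura, Okafor and Whitfield (each 407).
Greco, Nakamura, Okafor and Whitfield are each not a past Master, so the next rule applies.
Among Greco, Nakamura, Okafor and Whitfield, by years on the livery (lower first): Greco (3 years) before Nakamura (12 years) before Okafor (17 years) before Whitfield (25 years).
Full order: Greco, Nakamura, Okafor, Whitfield.

Greco, Nakamura, Okafor, Whitfield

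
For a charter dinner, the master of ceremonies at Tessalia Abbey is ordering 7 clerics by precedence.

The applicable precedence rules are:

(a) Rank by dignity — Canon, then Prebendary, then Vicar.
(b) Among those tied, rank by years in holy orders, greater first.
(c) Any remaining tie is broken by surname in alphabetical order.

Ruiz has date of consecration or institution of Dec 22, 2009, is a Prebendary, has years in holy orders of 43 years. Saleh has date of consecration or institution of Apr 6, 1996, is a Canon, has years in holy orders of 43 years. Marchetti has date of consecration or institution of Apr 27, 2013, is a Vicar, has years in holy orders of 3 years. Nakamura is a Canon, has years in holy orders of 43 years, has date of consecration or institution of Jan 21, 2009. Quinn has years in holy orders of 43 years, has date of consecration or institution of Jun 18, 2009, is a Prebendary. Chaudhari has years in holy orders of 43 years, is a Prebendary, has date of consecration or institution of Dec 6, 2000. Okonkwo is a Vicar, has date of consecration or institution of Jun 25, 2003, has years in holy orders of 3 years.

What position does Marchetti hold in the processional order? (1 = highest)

6

By dignity: Nakamura and Saleh (Canon); then Chaudhari, Quinn and Ruiz (Prebendary); then Marchetti and Okonkwo (Vicar).
Nakamura and Saleh both have years in holy orders 43 years, so the next rule applies.
Among Nakamura and Saleh, alphabetically by surname: Nakamura before Saleh.
Chaudhari, Quinn and Ruiz all have years in holy orders 43 years, so the next rule applies.
Among Chaudhari, Quinn and Ruiz, alphabetically by surname: Chaudhari before Quinn before Ruiz.
Marchetti and Okonkwo both have years in holy orders 3 years, so the next rule applies.
Among Marchetti and Okonkwo, alphabetically by surname: Marchetti before Okonkwo.
Order: Nakamura, Saleh, Chaudhari, Quinn, Ruiz, Marchetti, Okonkwo. So position 6.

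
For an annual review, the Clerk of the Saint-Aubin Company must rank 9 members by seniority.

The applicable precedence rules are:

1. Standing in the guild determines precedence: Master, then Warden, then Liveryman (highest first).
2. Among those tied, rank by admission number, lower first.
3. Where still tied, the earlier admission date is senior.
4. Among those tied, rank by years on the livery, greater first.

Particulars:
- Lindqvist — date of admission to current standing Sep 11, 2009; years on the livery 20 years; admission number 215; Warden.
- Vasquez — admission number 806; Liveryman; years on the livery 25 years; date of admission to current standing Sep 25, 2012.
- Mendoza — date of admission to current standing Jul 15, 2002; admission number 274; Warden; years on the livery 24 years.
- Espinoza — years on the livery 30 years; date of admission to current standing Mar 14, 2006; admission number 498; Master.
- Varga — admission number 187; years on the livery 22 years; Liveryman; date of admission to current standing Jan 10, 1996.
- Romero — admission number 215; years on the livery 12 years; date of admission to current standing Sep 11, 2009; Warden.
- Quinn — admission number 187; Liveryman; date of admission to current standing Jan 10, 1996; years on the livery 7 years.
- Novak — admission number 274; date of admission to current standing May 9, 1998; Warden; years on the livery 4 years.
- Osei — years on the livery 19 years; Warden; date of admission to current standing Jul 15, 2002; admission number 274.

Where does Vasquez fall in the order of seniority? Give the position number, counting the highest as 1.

9

By standing in the guild: Espinoza (Master); then Lindqvist, Romero, Novak, Mendoza and Osei (Warden); then Varga, Quinn and Vasquez (Liveryman).
Among Lindqvist, Romero, Novak, Mendoza and Osei, by admission number (lower first): Lindqvist and Romero (215) before Novak, Mendoza and Osei (274).
Lindqvist and Romero both have date of admission to current standing Sep 11, 2009, so the next rule applies.
Among Lindqvist and Romero, by years on the livery (higher first): Lindqvist (20 years) before Romero (12 years).
Among Novak, Mendoza and Osei, by date of admission to current standing (earlier first): Novak (May 9, 1998) before Mendoza and Osei (Jul 15, 2002).
Among Mendoza and Osei, by years on the livery (higher first): Mendoza (24 years) before Osei (19 years).
Among Varga, Quinn and Vasquez, by admission number (lower first): Varga and Quinn (187) before Vasquez (806).
Varga and Quinn both have date of admission to current standing Jan 10, 1996, so the next rule applies.
Among Varga and Quinn, by years on the livery (higher first): Varga (22 years) before Quinn (7 years).
Order: Espinoza, Lindqvist, Romero, Novak, Mendoza, Osei, Varga, Quinn, Vasquez. So position 9.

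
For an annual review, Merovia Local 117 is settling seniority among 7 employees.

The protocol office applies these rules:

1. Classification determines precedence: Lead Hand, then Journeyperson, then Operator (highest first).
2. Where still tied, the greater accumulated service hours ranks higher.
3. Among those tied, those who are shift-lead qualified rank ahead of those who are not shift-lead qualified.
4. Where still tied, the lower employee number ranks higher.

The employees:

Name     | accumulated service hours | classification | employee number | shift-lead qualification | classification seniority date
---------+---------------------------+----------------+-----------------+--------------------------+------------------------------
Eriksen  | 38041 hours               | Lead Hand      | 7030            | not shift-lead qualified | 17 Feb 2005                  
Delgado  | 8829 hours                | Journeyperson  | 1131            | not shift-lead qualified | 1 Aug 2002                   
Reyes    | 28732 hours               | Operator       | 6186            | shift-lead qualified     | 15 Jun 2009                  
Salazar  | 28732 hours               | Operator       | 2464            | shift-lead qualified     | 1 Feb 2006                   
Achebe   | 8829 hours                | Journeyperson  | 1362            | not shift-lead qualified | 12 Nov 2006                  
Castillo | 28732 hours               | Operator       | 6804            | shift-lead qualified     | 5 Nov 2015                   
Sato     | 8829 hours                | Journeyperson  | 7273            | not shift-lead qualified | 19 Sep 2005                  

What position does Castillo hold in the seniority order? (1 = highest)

By classification: Eriksen (Lead Hand); then Delgado, Achebe and Sato (Journeyperson); then Salazar, Reyes and Castillo (Operator).
Delgado, Achebe and Sato all have accumulated service hours 8829 hours, so the next rule applies.
Delgado, Achebe and Sato are each not shift-lead qualified, so the next rule applies.
Among Delgado, Achebe and Sato, by employee number (lower first): Delgado (1131) before Achebe (1362) before Sato (7273).
Salazar, Reyes and Castillo all have accumulated service hours 28732 hours, so the next rule applies.
Salazar, Reyes and Castillo are each shift-lead qualified, so the next rule applies.
Among Salazar, Reyes and Castillo, by employee number (lower first): Salazar (2464) before Reyes (6186) before Castillo (6804).
Order: Eriksen, Delgado, Achebe, Sato, Salazar, Reyes, Castillo. So position 7.

7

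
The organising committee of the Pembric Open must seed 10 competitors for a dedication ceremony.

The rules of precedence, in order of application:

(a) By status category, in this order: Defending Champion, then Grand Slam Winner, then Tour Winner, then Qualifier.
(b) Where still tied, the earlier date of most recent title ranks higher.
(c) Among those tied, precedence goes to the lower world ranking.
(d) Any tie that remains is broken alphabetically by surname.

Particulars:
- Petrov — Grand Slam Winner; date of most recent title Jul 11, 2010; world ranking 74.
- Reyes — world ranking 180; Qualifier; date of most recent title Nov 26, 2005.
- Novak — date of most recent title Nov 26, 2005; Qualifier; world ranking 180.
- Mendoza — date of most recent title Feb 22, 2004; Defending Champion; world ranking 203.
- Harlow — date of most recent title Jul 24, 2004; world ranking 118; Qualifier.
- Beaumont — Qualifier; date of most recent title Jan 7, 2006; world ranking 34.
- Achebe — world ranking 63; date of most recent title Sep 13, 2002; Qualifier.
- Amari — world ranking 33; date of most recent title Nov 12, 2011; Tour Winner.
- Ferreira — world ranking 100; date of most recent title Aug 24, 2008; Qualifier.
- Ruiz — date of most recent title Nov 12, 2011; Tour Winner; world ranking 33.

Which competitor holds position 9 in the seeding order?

By status category: Mendoza (Defending Champion); then Petrov (Grand Slam Winner); then Amari and Ruiz (Tour Winner); then Achebe, Harlow, Novak, Reyes, Beaumont and Ferreira (Qualifier).
Amari and Ruiz both have date of most recent title Nov 12, 2011, so the next rule applies.
Amari and Ruiz both have world ranking 33, so the next rule applies.
Among Amari and Ruiz, alphabetically by surname: Amari before Ruiz.
Among Achebe, Harlow, Novak, Reyes, Beaumont and Ferreira, by date of most recent title (earlier first): Achebe (Sep 13, 2002) before Harlow (Jul 24, 2004) before Novak and Reyes (Nov 26, 2005) before Beaumont (Jan 7, 2006) before Ferreira (Aug 24, 2008).
Novak and Reyes both have world ranking 180, so the next rule applies.
Among Novak and Reyes, alphabetically by surname: Novak before Reyes.
Order: Mendoza, Petrov, Amari, Ruiz, Achebe, Harlow, Novak, Reyes, Beaumont, Ferreira.

Beaumont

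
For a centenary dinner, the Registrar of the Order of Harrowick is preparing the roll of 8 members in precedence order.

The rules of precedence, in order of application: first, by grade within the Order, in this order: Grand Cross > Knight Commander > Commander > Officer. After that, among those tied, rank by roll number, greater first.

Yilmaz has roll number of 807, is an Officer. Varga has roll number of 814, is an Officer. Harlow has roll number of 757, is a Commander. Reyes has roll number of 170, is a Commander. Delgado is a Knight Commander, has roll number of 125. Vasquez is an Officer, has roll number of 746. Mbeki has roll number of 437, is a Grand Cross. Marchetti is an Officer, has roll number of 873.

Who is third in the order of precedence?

By grade within the Order: Mbeki (Grand Cross); then Delgado (Knight Commander); then Harlow and Reyes (Commander); then Marchetti, Varga, Yilmaz and Vasquez (Officer).
Among Harlow and Reyes, by roll number (higher first): Harlow (757) before Reyes (170).
Among Marchetti, Varga, Yilmaz and Vasquez, by roll number (higher first): Marchetti (873) before Varga (814) before Yilmaz (807) before Vasquez (746).
Order: Mbeki, Delgado, Harlow, Reyes, Marchetti, Varga, Yilmaz, Vasquez.

Harlow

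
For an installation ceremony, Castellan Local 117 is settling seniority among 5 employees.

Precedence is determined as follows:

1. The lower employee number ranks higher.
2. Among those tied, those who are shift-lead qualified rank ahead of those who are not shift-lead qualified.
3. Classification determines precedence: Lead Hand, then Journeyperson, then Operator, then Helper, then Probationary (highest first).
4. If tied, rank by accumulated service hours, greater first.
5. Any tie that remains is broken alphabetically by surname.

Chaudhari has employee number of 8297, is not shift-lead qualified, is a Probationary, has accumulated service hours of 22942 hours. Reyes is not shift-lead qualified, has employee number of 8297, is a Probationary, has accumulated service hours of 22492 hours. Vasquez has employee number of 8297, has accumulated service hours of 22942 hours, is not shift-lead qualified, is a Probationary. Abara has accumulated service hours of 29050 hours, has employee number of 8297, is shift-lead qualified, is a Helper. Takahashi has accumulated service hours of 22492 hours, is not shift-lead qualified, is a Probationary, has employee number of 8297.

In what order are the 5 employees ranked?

Abara, Chaudhari, Vasquez, Reyes, Takahashi

By employee number (lower first): Abara, Chaudhari, Vasquez, Reyes and Takahashi (each 8297).
Among Abara, Chaudhari, Vasquez, Reyes and Takahashi, shift-lead qualified before not shift-lead qualified: Abara (shift-lead qualified) before Chaudhari, Vasquez, Reyes and Takahashi (not shift-lead qualified).
Chaudhari, Vasquez, Reyes and Takahashi are each Probationary, so the next rule applies.
Among Chaudhari, Vasquez, Reyes and Takahashi, by accumulated service hours (higher first): Chaudhari and Vasquez (22942 hours) before Reyes and Takahashi (22492 hours).
Among Chaudhari and Vasquez, alphabetically by surname: Chaudhari before Vasquez.
Among Reyes and Takahashi, alphabetically by surname: Reyes before Takahashi.
Full order: Abara, Chaudhari, Vasquez, Reyes, Takahashi.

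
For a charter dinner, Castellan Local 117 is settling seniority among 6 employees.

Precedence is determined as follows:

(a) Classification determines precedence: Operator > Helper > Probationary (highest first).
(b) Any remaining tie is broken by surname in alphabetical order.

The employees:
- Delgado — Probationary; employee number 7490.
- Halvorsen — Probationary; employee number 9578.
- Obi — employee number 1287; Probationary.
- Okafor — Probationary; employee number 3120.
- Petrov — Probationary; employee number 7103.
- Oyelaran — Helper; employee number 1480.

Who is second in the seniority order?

Delgado

By classification: Oyelaran (Helper); then Delgado, Halvorsen, Obi, Okafor and Petrov (Probationary).
Among Delgado, Halvorsen, Obi, Okafor and Petrov, alphabetically by surname: Delgado before Halvorsen before Obi before Okafor before Petrov.
Order: Oyelaran, Delgado, Halvorsen, Obi, Okafor, Petrov.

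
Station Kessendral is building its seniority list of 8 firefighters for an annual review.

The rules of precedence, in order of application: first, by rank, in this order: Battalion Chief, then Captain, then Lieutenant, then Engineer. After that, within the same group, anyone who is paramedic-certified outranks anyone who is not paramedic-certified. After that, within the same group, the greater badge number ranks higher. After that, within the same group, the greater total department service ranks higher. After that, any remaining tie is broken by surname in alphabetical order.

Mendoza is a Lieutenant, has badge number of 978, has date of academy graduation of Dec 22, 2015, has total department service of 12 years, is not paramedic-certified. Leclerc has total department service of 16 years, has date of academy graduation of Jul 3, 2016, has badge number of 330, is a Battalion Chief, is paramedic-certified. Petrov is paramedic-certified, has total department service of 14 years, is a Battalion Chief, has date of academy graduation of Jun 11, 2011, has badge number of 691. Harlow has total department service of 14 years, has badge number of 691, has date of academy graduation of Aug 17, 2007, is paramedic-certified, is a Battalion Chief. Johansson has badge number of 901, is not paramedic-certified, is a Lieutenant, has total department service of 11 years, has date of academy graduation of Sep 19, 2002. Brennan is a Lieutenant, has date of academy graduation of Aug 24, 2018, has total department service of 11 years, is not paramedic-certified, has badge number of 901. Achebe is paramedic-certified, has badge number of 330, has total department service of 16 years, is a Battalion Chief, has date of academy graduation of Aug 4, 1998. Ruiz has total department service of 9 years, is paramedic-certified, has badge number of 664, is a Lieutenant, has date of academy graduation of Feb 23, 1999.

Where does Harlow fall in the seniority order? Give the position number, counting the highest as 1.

By rank: Harlow, Petrov, Achebe and Leclerc (Battalion Chief); then Ruiz, Mendoza, Brennan and Johansson (Lieutenant).
Harlow, Petrov, Achebe and Leclerc are each paramedic-certified, so the next rule applies.
Among Harlow, Petrov, Achebe and Leclerc, by badge number (higher first): Harlow and Petrov (691) before Achebe and Leclerc (330).
Harlow and Petrov both have total department service 14 years, so the next rule applies.
Among Harlow and Petrov, alphabetically by surname: Harlow before Petrov.
Achebe and Leclerc both have total department service 16 years, so the next rule applies.
Among Achebe and Leclerc, alphabetically by surname: Achebe before Leclerc.
Among Ruiz, Mendoza, Brennan and Johansson, paramedic-certified before not paramedic-certified: Ruiz (paramedic-certified) before Mendoza, Brennan and Johansson (not paramedic-certified).
Among Mendoza, Brennan and Johansson, by badge number (higher first): Mendoza (978) before Brennan and Johansson (901).
Brennan and Johansson both have total department service 11 years, so the next rule applies.
Among Brennan and Johansson, alphabetically by surname: Brennan before Johansson.
Order: Harlow, Petrov, Achebe, Leclerc, Ruiz, Mendoza, Brennan, Johansson. So position 1.

1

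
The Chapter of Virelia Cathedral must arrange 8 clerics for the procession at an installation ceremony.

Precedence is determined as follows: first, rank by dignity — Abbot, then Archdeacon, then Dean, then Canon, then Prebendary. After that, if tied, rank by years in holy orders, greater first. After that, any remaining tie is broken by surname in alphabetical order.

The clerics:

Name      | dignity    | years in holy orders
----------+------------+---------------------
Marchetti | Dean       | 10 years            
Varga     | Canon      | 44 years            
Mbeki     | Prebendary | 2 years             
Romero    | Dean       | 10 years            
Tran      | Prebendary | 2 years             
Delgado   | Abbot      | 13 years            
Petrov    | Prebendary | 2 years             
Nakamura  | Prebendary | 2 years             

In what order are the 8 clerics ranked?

By dignity: Delgado (Abbot); then Marchetti and Romero (Dean); then Varga (Canon); then Mbeki, Nakamura, Petrov and Tran (Prebendary).
Marchetti and Romero both have years in holy orders 10 years, so the next rule applies.
Among Marchetti and Romero, alphabetically by surname: Marchetti before Romero.
Mbeki, Nakamura, Petrov and Tran all have years in holy orders 2 years, so the next rule applies.
Among Mbeki, Nakamura, Petrov and Tran, alphabetically by surname: Mbeki before Nakamura before Petrov before Tran.
Full order: Delgado, Marchetti, Romero, Varga, Mbeki, Nakamura, Petrov, Tran.

Delgado, Marchetti, Romero, Varga, Mbeki, Nakamura, Petrov, Tran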